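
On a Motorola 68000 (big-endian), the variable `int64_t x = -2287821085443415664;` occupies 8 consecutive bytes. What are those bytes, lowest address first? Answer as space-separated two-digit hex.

E0 40 06 D8 1C 7F 21 90

Two's complement of -2287821085443415664 in 64 bits: 2287821085443415664 = 0x1FBFF927E380DE70; invert → 0xE04006D81C7F218F; add 1 → 0xE04006D81C7F2190.
Split into bytes (most-significant first): E0 40 06 D8 1C 7F 21 90.
Big-endian stores the most-significant byte at the lowest address.
So the memory order matches the most-significant-first order: E0 40 06 D8 1C 7F 21 90.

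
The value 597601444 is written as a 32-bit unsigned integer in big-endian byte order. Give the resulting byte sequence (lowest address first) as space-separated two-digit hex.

597601444 in hexadecimal, padded to 32 bits, is 0x239EACA4.
Split into bytes (most-significant first): 23 9E AC A4.
Big-endian: lowest address holds the most-significant byte.
So the memory order matches the most-significant-first order: 23 9E AC A4.

23 9E AC A4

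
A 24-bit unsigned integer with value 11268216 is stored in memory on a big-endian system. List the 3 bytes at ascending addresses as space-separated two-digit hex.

11268216 in hexadecimal, padded to 24 bits, is 0xABF078.
Split into bytes (most-significant first): AB F0 78.
In big-endian order the high byte comes first in memory.
So the memory order matches the most-significant-first order: AB F0 78.

AB F0 78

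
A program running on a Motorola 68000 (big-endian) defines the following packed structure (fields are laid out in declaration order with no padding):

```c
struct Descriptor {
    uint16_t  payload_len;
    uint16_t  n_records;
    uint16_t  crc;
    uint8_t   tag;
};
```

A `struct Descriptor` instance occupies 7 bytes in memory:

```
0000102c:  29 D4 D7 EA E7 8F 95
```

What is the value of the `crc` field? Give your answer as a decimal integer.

`crc` follows `payload_len` (2 B), `n_records` (2 B), so it starts at offset 2 + 2 = 4 and occupies 2 bytes.
Bytes at offsets 4..5: E7 8F.
Big-endian: lowest address holds the most-significant byte.
The bytes are already most-significant first: 0xE78F.
0xE78F = 59279.

59279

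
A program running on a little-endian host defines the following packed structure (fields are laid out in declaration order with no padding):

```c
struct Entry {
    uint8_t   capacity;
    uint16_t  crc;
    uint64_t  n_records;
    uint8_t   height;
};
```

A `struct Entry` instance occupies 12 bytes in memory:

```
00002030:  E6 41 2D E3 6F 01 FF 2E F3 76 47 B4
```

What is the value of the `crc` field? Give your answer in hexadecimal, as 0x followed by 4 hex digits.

`crc` follows `capacity` (1 byte), so it starts at byte offset 1 and occupies 2 bytes.
Bytes at offsets 1..2: 41 2D.
Little-endian: lowest address holds the least-significant byte.
Reassemble most-significant byte first: 2D 41 → 0x2D41.

0x2D41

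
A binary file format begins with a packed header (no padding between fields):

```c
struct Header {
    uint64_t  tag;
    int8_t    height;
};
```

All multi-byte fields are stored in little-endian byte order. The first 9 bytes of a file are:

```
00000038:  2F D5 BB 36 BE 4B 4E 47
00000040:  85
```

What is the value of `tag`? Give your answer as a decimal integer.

`tag` is the first field, at byte offset 0, occupying 8 bytes.
Bytes at offsets 0..7: 2F D5 BB 36 BE 4B 4E 47.
Little-endian stores the least-significant byte at the lowest address.
Reassemble most-significant byte first: 47 4E 4B BE 36 BB D5 2F → 0x474E4BBE36BBD52F.
0x474E4BBE36BBD52F = 5138127505210463535.

5138127505210463535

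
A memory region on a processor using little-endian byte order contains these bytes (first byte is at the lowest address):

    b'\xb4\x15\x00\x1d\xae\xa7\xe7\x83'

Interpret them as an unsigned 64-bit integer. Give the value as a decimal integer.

Little-endian stores the least-significant byte at the lowest address.
Reassemble most-significant byte first: 83 E7 A7 AE 1D 00 15 B4 → 0x83E7A7AE1D0015B4.
0x83E7A7AE1D0015B4 = 9504749904841414068.

9504749904841414068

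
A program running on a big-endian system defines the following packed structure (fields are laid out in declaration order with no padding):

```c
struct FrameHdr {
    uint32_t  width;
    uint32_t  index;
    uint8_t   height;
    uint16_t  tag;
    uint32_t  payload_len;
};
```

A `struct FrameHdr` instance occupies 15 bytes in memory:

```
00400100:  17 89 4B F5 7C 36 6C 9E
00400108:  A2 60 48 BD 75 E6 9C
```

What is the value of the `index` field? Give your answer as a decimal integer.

`index` follows `width` (4 bytes), so it starts at byte offset 4 and occupies 4 bytes.
Bytes at offsets 4..7: 7C 36 6C 9E.
Big-endian: lowest address holds the most-significant byte.
The bytes are already most-significant first: 0x7C366C9E.
0x7C366C9E = 2083941534.

2083941534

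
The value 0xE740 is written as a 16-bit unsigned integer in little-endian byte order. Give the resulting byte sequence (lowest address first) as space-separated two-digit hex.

Split into bytes (most-significant first): E7 40.
Little-endian: lowest address holds the least-significant byte.
So at ascending addresses the bytes are 40 E7.

40 E7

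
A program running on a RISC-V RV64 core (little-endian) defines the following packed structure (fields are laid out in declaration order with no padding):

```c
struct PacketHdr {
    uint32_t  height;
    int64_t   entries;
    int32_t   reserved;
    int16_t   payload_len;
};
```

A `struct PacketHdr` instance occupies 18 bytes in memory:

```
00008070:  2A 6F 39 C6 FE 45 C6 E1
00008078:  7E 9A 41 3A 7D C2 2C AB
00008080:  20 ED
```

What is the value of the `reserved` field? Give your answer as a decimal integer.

`reserved` follows `height` (4 B), `entries` (8 B), so it starts at offset 4 + 8 = 12 and occupies 4 bytes.
Bytes at offsets 12..15: 7D C2 2C AB.
Little-endian stores the least-significant byte at the lowest address.
Reassemble most-significant byte first: AB 2C C2 7D → 0xAB2CC27D.
Top bit is set, so as a signed 32-bit value this is 0xAB2CC27D − 2^32 = -1423129987.

-1423129987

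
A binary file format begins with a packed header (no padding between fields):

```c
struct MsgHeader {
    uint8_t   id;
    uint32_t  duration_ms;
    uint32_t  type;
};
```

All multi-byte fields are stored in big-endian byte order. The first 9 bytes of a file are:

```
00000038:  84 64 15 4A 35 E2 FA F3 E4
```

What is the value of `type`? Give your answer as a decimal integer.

3808097252

`type` follows `id` (1 B), `duration_ms` (4 B), so it starts at offset 1 + 4 = 5 and occupies 4 bytes.
Bytes at offsets 5..8: E2 FA F3 E4.
Big-endian: lowest address holds the most-significant byte.
The bytes are already most-significant first: 0xE2FAF3E4.
0xE2FAF3E4 = 3808097252.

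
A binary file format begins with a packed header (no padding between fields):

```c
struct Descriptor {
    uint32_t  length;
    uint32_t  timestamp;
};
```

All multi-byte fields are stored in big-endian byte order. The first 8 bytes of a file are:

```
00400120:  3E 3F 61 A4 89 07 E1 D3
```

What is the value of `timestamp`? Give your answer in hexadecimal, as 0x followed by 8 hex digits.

0x8907E1D3

`timestamp` follows `length` (4 bytes), so it starts at byte offset 4 and occupies 4 bytes.
Bytes at offsets 4..7: 89 07 E1 D3.
Big-endian stores the most-significant byte at the lowest address.
The bytes are already most-significant first: 0x8907E1D3.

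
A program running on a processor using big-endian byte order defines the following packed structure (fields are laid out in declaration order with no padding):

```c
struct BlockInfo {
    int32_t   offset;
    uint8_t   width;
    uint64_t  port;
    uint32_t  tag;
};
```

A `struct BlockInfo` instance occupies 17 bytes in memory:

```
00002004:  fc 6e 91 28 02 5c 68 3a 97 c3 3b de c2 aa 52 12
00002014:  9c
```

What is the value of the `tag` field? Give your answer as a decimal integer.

2857505436

`tag` follows `offset` (4 B), `width` (1 B), `port` (8 B), so it starts at offset 4 + 1 + 8 = 13 and occupies 4 bytes.
Bytes at offsets 13..16: AA 52 12 9C.
Big-endian: lowest address holds the most-significant byte.
The bytes are already most-significant first: 0xAA52129C.
0xAA52129C = 2857505436.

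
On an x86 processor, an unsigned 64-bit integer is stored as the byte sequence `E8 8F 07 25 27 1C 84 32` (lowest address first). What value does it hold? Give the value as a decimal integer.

3640065353272758248

Little-endian: lowest address holds the least-significant byte.
Reassemble most-significant byte first: 32 84 1C 27 25 07 8F E8 → 0x32841C2725078FE8.
0x32841C2725078FE8 = 3640065353272758248.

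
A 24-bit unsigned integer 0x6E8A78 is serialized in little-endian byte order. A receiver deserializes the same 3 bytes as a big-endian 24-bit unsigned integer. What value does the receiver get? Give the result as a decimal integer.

Stored little-endian, the bytes at ascending addresses are 78 8A 6E.
Read back as big-endian, the last byte is least significant, giving 0x788A6E.
0x788A6E = 7899758.

7899758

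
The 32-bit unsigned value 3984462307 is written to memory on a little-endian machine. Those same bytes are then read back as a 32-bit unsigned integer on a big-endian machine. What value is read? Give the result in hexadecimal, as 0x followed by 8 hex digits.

3984462307 in 32-bit hexadecimal is 0xED7E11E3.
Stored little-endian, the bytes at ascending addresses are E3 11 7E ED.
Read back as big-endian, the last byte is least significant, giving 0xE3117EED.

0xE3117EED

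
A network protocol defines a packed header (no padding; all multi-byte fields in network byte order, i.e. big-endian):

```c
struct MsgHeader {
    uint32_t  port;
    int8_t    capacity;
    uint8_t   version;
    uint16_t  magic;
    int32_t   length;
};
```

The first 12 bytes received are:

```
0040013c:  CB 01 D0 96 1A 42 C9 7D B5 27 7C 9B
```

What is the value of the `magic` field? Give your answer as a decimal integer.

51581

`magic` follows `port` (4 B), `capacity` (1 B), `version` (1 B), so it starts at offset 4 + 1 + 1 = 6 and occupies 2 bytes.
Bytes at offsets 6..7: C9 7D.
In big-endian order the high byte comes first in memory.
The bytes are already most-significant first: 0xC97D.
0xC97D = 51581.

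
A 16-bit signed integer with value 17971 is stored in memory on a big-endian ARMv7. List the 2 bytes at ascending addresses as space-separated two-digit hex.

46 33

17971 in hexadecimal, padded to 16 bits, is 0x4633.
Split into bytes (most-significant first): 46 33.
In big-endian order the high byte comes first in memory.
So the memory order matches the most-significant-first order: 46 33.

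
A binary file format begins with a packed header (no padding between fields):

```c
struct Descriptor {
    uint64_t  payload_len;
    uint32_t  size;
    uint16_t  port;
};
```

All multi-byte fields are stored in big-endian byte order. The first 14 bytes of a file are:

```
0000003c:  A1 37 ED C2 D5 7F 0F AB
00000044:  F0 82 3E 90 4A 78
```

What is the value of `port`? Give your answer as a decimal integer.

19064

`port` follows `payload_len` (8 B), `size` (4 B), so it starts at offset 8 + 4 = 12 and occupies 2 bytes.
Bytes at offsets 12..13: 4A 78.
In big-endian order the high byte comes first in memory.
The bytes are already most-significant first: 0x4A78.
0x4A78 = 19064.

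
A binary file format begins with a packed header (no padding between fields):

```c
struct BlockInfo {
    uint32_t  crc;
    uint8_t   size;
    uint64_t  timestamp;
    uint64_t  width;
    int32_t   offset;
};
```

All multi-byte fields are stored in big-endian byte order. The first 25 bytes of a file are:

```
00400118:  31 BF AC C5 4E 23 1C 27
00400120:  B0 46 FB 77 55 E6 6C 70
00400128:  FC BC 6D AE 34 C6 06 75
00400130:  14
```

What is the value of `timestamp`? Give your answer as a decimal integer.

2529940728733988693

`timestamp` follows `crc` (4 B), `size` (1 B), so it starts at offset 4 + 1 = 5 and occupies 8 bytes.
Bytes at offsets 5..12: 23 1C 27 B0 46 FB 77 55.
Big-endian: lowest address holds the most-significant byte.
The bytes are already most-significant first: 0x231C27B046FB7755.
0x231C27B046FB7755 = 2529940728733988693.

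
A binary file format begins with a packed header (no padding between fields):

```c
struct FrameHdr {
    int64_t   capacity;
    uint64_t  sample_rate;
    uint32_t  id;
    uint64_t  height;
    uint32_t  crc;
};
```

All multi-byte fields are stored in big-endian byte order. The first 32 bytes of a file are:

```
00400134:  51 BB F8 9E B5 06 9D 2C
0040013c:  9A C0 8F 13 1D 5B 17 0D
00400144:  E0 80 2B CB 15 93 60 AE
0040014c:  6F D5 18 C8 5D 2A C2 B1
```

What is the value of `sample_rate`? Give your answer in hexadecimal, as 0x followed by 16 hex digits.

`sample_rate` follows `capacity` (8 bytes), so it starts at byte offset 8 and occupies 8 bytes.
Bytes at offsets 8..15: 9A C0 8F 13 1D 5B 17 0D.
In big-endian order the high byte comes first in memory.
The bytes are already most-significant first: 0x9AC08F131D5B170D.

0x9AC08F131D5B170D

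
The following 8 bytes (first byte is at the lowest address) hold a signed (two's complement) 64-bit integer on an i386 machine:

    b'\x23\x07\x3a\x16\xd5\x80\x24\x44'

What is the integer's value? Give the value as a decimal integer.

Little-endian: lowest address holds the least-significant byte.
Reassemble most-significant byte first: 44 24 80 D5 16 3A 07 23 → 0x442480D5163A0723.
0x442480D5163A0723 = 4910191146429974307.

4910191146429974307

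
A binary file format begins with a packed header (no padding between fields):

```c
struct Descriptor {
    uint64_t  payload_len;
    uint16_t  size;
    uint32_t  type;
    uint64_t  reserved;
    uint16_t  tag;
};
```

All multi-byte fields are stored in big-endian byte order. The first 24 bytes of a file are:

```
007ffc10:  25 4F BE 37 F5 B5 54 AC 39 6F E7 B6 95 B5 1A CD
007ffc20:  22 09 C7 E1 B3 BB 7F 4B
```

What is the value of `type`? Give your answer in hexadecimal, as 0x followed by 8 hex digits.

`type` follows `payload_len` (8 B), `size` (2 B), so it starts at offset 8 + 2 = 10 and occupies 4 bytes.
Bytes at offsets 10..13: E7 B6 95 B5.
In big-endian order the high byte comes first in memory.
The bytes are already most-significant first: 0xE7B695B5.

0xE7B695B5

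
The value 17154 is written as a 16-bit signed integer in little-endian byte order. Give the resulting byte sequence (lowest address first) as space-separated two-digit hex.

17154 in hexadecimal, padded to 16 bits, is 0x4302.
Split into bytes (most-significant first): 43 02.
In little-endian order the low byte comes first in memory.
So at ascending addresses the bytes are 02 43.

02 43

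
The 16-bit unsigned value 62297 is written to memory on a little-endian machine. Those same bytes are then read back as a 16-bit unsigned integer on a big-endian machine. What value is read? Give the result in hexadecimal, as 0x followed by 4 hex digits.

0x59F3

62297 in 16-bit hexadecimal is 0xF359.
Stored little-endian, the bytes at ascending addresses are 59 F3.
Read back as big-endian, the last byte is least significant, giving 0x59F3.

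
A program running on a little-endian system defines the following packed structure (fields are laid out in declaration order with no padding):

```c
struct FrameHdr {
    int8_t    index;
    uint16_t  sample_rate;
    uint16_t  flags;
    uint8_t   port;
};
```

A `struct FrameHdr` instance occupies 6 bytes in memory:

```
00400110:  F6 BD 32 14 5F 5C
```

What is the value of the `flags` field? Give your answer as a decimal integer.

`flags` follows `index` (1 B), `sample_rate` (2 B), so it starts at offset 1 + 2 = 3 and occupies 2 bytes.
Bytes at offsets 3..4: 14 5F.
Little-endian: lowest address holds the least-significant byte.
Reassemble most-significant byte first: 5F 14 → 0x5F14.
0x5F14 = 24340.

24340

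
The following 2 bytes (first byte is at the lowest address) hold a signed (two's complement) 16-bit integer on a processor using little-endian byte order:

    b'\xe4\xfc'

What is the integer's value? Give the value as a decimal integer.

Little-endian: lowest address holds the least-significant byte.
Reassemble most-significant byte first: FC E4 → 0xFCE4.
Top bit is set, so as a signed 16-bit value this is 0xFCE4 − 2^16 = -796.

-796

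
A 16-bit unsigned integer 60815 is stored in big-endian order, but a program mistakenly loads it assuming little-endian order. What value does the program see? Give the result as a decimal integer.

36845

60815 in 16-bit hexadecimal is 0xED8F.
Stored big-endian, the bytes at ascending addresses are ED 8F.
Read back as little-endian, the first byte is least significant, giving 0x8FED.
0x8FED = 36845.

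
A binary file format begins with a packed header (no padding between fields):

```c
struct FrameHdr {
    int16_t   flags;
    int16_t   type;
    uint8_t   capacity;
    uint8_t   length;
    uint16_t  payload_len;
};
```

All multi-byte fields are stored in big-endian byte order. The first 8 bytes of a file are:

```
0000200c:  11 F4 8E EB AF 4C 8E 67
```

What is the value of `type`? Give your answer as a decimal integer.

-28949

`type` follows `flags` (2 bytes), so it starts at byte offset 2 and occupies 2 bytes.
Bytes at offsets 2..3: 8E EB.
In big-endian order the high byte comes first in memory.
The bytes are already most-significant first: 0x8EEB.
Top bit is set, so as a signed 16-bit value this is 0x8EEB − 2^16 = -28949.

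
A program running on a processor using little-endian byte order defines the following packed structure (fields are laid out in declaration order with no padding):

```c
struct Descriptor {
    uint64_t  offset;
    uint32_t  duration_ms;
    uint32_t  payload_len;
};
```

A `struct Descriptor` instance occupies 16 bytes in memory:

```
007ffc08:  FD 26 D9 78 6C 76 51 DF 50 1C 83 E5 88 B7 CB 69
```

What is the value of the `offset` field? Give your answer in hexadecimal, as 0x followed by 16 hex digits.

`offset` is the first field, at byte offset 0, occupying 8 bytes.
Bytes at offsets 0..7: FD 26 D9 78 6C 76 51 DF.
Little-endian stores the least-significant byte at the lowest address.
Reassemble most-significant byte first: DF 51 76 6C 78 D9 26 FD → 0xDF51766C78D926FD.

0xDF51766C78D926FD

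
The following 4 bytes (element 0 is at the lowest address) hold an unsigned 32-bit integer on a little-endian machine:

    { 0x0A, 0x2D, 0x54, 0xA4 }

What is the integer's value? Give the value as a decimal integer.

2756979978

Little-endian: lowest address holds the least-significant byte.
Reassemble most-significant byte first: A4 54 2D 0A → 0xA4542D0A.
0xA4542D0A = 2756979978.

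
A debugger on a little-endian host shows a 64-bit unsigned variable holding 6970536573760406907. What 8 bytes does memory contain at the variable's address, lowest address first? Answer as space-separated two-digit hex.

7B 85 DB 14 15 52 BC 60

6970536573760406907 in hexadecimal, padded to 64 bits, is 0x60BC521514DB857B.
Split into bytes (most-significant first): 60 BC 52 15 14 DB 85 7B.
Little-endian: lowest address holds the least-significant byte.
So at ascending addresses the bytes are 7B 85 DB 14 15 52 BC 60.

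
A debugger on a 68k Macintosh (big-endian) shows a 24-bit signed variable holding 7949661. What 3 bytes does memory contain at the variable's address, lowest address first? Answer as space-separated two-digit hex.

7949661 in hexadecimal, padded to 24 bits, is 0x794D5D.
Split into bytes (most-significant first): 79 4D 5D.
Big-endian stores the most-significant byte at the lowest address.
So the memory order matches the most-significant-first order: 79 4D 5D.

79 4D 5D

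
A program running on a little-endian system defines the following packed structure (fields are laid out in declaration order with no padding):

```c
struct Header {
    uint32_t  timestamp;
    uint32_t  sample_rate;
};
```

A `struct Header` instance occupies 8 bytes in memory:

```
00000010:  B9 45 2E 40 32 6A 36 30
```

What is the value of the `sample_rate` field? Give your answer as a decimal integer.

808872498

`sample_rate` follows `timestamp` (4 bytes), so it starts at byte offset 4 and occupies 4 bytes.
Bytes at offsets 4..7: 32 6A 36 30.
Little-endian stores the least-significant byte at the lowest address.
Reassemble most-significant byte first: 30 36 6A 32 → 0x30366A32.
0x30366A32 = 808872498.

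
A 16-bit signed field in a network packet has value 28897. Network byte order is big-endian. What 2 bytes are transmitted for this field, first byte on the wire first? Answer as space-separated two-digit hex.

28897 in hexadecimal, padded to 16 bits, is 0x70E1.
Split into bytes (most-significant first): 70 E1.
In big-endian order the high byte comes first in memory.
So the memory order matches the most-significant-first order: 70 E1.

70 E1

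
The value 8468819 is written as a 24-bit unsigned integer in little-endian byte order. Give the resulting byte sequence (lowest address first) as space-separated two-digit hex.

53 39 81

8468819 in hexadecimal, padded to 24 bits, is 0x813953.
Split into bytes (most-significant first): 81 39 53.
In little-endian order the low byte comes first in memory.
So at ascending addresses the bytes are 53 39 81.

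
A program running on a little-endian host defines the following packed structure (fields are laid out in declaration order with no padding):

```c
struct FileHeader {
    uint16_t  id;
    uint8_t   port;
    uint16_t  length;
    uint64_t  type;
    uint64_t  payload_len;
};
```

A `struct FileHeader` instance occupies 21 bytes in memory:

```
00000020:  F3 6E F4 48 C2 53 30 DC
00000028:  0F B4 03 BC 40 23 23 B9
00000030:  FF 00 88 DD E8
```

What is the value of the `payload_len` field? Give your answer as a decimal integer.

`payload_len` follows `id` (2 B), `port` (1 B), `length` (2 B), `type` (8 B), so it starts at offset 2 + 1 + 2 + 8 = 13 and occupies 8 bytes.
Bytes at offsets 13..20: 23 23 B9 FF 00 88 DD E8.
In little-endian order the low byte comes first in memory.
Reassemble most-significant byte first: E8 DD 88 00 FF B9 23 23 → 0xE8DD8800FFB92323.
0xE8DD8800FFB92323 = 16779717324524036899.

16779717324524036899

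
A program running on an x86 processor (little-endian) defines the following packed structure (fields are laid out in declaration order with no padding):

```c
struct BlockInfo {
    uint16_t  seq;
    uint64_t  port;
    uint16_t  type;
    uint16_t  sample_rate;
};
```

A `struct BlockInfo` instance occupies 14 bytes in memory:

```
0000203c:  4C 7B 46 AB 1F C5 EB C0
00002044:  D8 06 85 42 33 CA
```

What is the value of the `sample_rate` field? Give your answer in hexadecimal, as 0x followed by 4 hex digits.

`sample_rate` follows `seq` (2 B), `port` (8 B), `type` (2 B), so it starts at offset 2 + 8 + 2 = 12 and occupies 2 bytes.
Bytes at offsets 12..13: 33 CA.
Little-endian stores the least-significant byte at the lowest address.
Reassemble most-significant byte first: CA 33 → 0xCA33.

0xCA33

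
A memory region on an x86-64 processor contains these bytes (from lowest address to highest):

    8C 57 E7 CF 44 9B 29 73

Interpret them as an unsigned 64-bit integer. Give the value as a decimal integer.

8298334508254975884

In little-endian order the low byte comes first in memory.
Reassemble most-significant byte first: 73 29 9B 44 CF E7 57 8C → 0x73299B44CFE7578C.
0x73299B44CFE7578C = 8298334508254975884.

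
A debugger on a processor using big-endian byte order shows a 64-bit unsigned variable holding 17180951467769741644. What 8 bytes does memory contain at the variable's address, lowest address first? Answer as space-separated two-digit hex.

EE 6F 00 54 D3 A4 41 4C

17180951467769741644 in hexadecimal, padded to 64 bits, is 0xEE6F0054D3A4414C.
Split into bytes (most-significant first): EE 6F 00 54 D3 A4 41 4C.
Big-endian stores the most-significant byte at the lowest address.
So the memory order matches the most-significant-first order: EE 6F 00 54 D3 A4 41 4C.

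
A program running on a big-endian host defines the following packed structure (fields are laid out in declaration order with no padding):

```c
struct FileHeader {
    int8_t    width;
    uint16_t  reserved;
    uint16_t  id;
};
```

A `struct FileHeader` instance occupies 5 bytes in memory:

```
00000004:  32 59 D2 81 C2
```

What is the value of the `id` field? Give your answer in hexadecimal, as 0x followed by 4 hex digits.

`id` follows `width` (1 B), `reserved` (2 B), so it starts at offset 1 + 2 = 3 and occupies 2 bytes.
Bytes at offsets 3..4: 81 C2.
Big-endian stores the most-significant byte at the lowest address.
The bytes are already most-significant first: 0x81C2.

0x81C2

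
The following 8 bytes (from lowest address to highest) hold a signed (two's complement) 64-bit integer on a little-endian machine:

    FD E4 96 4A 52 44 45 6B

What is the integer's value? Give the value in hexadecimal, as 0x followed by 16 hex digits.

0x6B4544524A96E4FD

In little-endian order the low byte comes first in memory.
Reassemble most-significant byte first: 6B 45 44 52 4A 96 E4 FD → 0x6B4544524A96E4FD.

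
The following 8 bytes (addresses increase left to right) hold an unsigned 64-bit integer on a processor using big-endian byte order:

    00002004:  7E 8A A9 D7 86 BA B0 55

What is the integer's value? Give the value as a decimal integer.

9118287138708435029

Big-endian stores the most-significant byte at the lowest address.
The bytes are already most-significant first: 0x7E8AA9D786BAB055.
0x7E8AA9D786BAB055 = 9118287138708435029.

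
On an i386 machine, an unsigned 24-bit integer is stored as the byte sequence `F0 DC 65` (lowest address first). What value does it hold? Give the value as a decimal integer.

6675696

Little-endian: lowest address holds the least-significant byte.
Reassemble most-significant byte first: 65 DC F0 → 0x65DCF0.
0x65DCF0 = 6675696.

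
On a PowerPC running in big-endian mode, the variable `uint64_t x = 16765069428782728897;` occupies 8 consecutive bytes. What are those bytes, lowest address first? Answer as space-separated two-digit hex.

E8 A9 7D D2 01 5B 06 C1

16765069428782728897 in hexadecimal, padded to 64 bits, is 0xE8A97DD2015B06C1.
Split into bytes (most-significant first): E8 A9 7D D2 01 5B 06 C1.
Big-endian: lowest address holds the most-significant byte.
So the memory order matches the most-significant-first order: E8 A9 7D D2 01 5B 06 C1.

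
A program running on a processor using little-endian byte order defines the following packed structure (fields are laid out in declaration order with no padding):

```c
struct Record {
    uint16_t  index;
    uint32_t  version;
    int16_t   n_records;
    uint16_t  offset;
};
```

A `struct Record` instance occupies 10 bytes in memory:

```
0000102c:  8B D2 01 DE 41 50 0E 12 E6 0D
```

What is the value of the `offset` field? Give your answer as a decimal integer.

3558

`offset` follows `index` (2 B), `version` (4 B), `n_records` (2 B), so it starts at offset 2 + 4 + 2 = 8 and occupies 2 bytes.
Bytes at offsets 8..9: E6 0D.
Little-endian: lowest address holds the least-significant byte.
Reassemble most-significant byte first: 0D E6 → 0x0DE6.
0x0DE6 = 3558.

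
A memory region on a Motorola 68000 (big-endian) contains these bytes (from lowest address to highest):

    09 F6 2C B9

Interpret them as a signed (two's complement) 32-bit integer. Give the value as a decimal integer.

In big-endian order the high byte comes first in memory.
The bytes are already most-significant first: 0x09F62CB9.
0x09F62CB9 = 167128249.

167128249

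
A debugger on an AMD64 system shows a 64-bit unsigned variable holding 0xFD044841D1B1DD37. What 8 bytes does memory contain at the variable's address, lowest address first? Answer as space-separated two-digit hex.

Split into bytes (most-significant first): FD 04 48 41 D1 B1 DD 37.
Little-endian: lowest address holds the least-significant byte.
So at ascending addresses the bytes are 37 DD B1 D1 41 48 04 FD.

37 DD B1 D1 41 48 04 FD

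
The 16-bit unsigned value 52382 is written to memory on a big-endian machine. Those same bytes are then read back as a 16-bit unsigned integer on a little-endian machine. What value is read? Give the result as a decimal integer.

40652

52382 in 16-bit hexadecimal is 0xCC9E.
Stored big-endian, the bytes at ascending addresses are CC 9E.
Read back as little-endian, the first byte is least significant, giving 0x9ECC.
0x9ECC = 40652.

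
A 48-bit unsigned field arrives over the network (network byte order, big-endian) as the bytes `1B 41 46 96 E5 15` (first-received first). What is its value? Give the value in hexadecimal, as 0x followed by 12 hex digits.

0x1B414696E515

In big-endian order the high byte comes first in memory.
The bytes are already most-significant first: 0x1B414696E515.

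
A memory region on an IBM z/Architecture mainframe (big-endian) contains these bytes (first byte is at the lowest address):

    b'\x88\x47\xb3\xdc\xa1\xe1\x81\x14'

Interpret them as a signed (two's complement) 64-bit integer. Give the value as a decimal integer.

-8626728801014808300

Big-endian stores the most-significant byte at the lowest address.
The bytes are already most-significant first: 0x8847B3DCA1E18114.
Top bit is set, so as a signed 64-bit value this is 0x8847B3DCA1E18114 − 2^64 = -8626728801014808300.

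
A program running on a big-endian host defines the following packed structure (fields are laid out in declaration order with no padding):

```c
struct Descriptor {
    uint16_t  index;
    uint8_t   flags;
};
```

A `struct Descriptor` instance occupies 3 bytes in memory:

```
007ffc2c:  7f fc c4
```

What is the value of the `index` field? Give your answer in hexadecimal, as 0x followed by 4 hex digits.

`index` is the first field, at byte offset 0, occupying 2 bytes.
Bytes at offsets 0..1: 7F FC.
Big-endian stores the most-significant byte at the lowest address.
The bytes are already most-significant first: 0x7FFC.

0x7FFC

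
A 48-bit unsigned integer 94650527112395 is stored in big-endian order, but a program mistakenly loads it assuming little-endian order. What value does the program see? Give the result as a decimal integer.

224145946907990

94650527112395 in 48-bit hexadecimal is 0x56158B0BDCCB.
Stored big-endian, the bytes at ascending addresses are 56 15 8B 0B DC CB.
Read back as little-endian, the first byte is least significant, giving 0xCBDC0B8B1556.
0xCBDC0B8B1556 = 224145946907990.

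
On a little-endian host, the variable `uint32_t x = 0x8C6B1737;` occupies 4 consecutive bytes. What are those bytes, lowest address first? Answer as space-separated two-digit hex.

37 17 6B 8C

Split into bytes (most-significant first): 8C 6B 17 37.
Little-endian: lowest address holds the least-significant byte.
So at ascending addresses the bytes are 37 17 6B 8C.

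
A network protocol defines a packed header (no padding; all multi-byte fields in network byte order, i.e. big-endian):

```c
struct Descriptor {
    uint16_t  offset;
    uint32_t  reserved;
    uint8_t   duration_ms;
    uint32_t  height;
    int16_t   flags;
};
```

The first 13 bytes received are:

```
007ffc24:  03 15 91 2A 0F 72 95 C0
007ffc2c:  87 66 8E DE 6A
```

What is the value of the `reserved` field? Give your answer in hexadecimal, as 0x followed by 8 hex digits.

`reserved` follows `offset` (2 bytes), so it starts at byte offset 2 and occupies 4 bytes.
Bytes at offsets 2..5: 91 2A 0F 72.
In big-endian order the high byte comes first in memory.
The bytes are already most-significant first: 0x912A0F72.

0x912A0F72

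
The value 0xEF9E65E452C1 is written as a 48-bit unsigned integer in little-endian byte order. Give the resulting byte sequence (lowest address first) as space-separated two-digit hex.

Split into bytes (most-significant first): EF 9E 65 E4 52 C1.
Little-endian: lowest address holds the least-significant byte.
So at ascending addresses the bytes are C1 52 E4 65 9E EF.

C1 52 E4 65 9E EF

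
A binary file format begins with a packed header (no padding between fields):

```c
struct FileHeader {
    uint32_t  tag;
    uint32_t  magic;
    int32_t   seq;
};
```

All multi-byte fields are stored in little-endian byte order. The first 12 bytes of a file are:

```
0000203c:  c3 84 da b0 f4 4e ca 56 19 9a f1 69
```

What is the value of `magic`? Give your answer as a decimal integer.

`magic` follows `tag` (4 bytes), so it starts at byte offset 4 and occupies 4 bytes.
Bytes at offsets 4..7: F4 4E CA 56.
Little-endian stores the least-significant byte at the lowest address.
Reassemble most-significant byte first: 56 CA 4E F4 → 0x56CA4EF4.
0x56CA4EF4 = 1456099060.

1456099060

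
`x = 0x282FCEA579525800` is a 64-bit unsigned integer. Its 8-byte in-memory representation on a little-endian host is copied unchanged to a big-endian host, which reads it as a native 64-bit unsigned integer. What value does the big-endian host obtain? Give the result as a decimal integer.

Stored little-endian, the bytes at ascending addresses are 00 58 52 79 A5 CE 2F 28.
Read back as big-endian, the last byte is least significant, giving 0x00585279A5CE2F28.
0x00585279A5CE2F28 = 24860480376811304.

24860480376811304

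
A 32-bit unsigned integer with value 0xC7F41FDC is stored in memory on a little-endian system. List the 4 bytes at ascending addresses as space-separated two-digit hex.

DC 1F F4 C7

Split into bytes (most-significant first): C7 F4 1F DC.
Little-endian: lowest address holds the least-significant byte.
So at ascending addresses the bytes are DC 1F F4 C7.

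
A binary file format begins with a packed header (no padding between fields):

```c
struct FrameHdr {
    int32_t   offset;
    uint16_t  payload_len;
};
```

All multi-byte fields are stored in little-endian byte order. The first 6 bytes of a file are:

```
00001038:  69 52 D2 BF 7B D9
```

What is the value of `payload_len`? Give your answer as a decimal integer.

55675

`payload_len` follows `offset` (4 bytes), so it starts at byte offset 4 and occupies 2 bytes.
Bytes at offsets 4..5: 7B D9.
In little-endian order the low byte comes first in memory.
Reassemble most-significant byte first: D9 7B → 0xD97B.
0xD97B = 55675.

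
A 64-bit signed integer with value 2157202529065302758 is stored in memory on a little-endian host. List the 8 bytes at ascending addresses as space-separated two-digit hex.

E6 FA 82 55 45 EC EF 1D

2157202529065302758 in hexadecimal, padded to 64 bits, is 0x1DEFEC455582FAE6.
Split into bytes (most-significant first): 1D EF EC 45 55 82 FA E6.
In little-endian order the low byte comes first in memory.
So at ascending addresses the bytes are E6 FA 82 55 45 EC EF 1D.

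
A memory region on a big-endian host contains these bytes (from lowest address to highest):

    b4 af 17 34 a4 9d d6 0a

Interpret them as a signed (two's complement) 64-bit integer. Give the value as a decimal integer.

In big-endian order the high byte comes first in memory.
The bytes are already most-significant first: 0xB4AF1734A49DD60A.
Top bit is set, so as a signed 64-bit value this is 0xB4AF1734A49DD60A − 2^64 = -5427093511090612726.

-5427093511090612726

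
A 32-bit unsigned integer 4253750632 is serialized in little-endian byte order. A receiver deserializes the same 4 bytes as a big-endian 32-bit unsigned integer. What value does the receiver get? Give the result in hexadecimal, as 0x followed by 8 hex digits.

0x68158BFD

4253750632 in 32-bit hexadecimal is 0xFD8B1568.
Stored little-endian, the bytes at ascending addresses are 68 15 8B FD.
Read back as big-endian, the last byte is least significant, giving 0x68158BFD.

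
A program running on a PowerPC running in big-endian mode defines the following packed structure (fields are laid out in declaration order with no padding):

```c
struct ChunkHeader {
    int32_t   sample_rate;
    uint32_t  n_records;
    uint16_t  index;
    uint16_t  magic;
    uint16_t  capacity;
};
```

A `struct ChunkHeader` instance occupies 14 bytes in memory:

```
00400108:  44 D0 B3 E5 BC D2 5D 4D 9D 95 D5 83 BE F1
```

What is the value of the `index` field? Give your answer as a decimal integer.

`index` follows `sample_rate` (4 B), `n_records` (4 B), so it starts at offset 4 + 4 = 8 and occupies 2 bytes.
Bytes at offsets 8..9: 9D 95.
Big-endian: lowest address holds the most-significant byte.
The bytes are already most-significant first: 0x9D95.
0x9D95 = 40341.

40341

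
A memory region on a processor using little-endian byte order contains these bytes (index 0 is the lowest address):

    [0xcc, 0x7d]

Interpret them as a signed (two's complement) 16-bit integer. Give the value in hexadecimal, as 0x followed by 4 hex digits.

0x7DCC

Little-endian stores the least-significant byte at the lowest address.
Reassemble most-significant byte first: 7D CC → 0x7DCC.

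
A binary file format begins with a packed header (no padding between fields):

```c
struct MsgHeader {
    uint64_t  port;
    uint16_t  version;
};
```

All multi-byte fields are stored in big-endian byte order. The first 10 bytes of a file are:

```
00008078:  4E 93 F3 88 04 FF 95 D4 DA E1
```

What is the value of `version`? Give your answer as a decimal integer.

56033

`version` follows `port` (8 bytes), so it starts at byte offset 8 and occupies 2 bytes.
Bytes at offsets 8..9: DA E1.
Big-endian: lowest address holds the most-significant byte.
The bytes are already most-significant first: 0xDAE1.
0xDAE1 = 56033.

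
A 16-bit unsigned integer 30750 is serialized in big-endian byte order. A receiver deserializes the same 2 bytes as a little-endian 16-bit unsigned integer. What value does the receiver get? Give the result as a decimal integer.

7800

30750 in 16-bit hexadecimal is 0x781E.
Stored big-endian, the bytes at ascending addresses are 78 1E.
Read back as little-endian, the first byte is least significant, giving 0x1E78.
0x1E78 = 7800.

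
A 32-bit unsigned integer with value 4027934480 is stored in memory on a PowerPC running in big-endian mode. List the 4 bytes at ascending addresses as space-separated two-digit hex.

4027934480 in hexadecimal, padded to 32 bits, is 0xF0156710.
Split into bytes (most-significant first): F0 15 67 10.
Big-endian stores the most-significant byte at the lowest address.
So the memory order matches the most-significant-first order: F0 15 67 10.

F0 15 67 10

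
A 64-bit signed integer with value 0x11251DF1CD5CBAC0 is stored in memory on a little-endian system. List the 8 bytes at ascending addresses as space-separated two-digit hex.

Split into bytes (most-significant first): 11 25 1D F1 CD 5C BA C0.
Little-endian stores the least-significant byte at the lowest address.
So at ascending addresses the bytes are C0 BA 5C CD F1 1D 25 11.

C0 BA 5C CD F1 1D 25 11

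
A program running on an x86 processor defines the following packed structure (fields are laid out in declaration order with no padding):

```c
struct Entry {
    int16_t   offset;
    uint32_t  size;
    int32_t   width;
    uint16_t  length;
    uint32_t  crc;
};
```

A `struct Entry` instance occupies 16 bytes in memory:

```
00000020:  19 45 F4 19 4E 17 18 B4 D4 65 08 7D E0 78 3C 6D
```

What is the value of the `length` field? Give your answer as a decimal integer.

`length` follows `offset` (2 B), `size` (4 B), `width` (4 B), so it starts at offset 2 + 4 + 4 = 10 and occupies 2 bytes.
Bytes at offsets 10..11: 08 7D.
In little-endian order the low byte comes first in memory.
Reassemble most-significant byte first: 7D 08 → 0x7D08.
0x7D08 = 32008.

32008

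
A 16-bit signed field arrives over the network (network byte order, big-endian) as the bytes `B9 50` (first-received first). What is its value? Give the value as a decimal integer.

Big-endian stores the most-significant byte at the lowest address.
The bytes are already most-significant first: 0xB950.
Top bit is set, so as a signed 16-bit value this is 0xB950 − 2^16 = -18096.

-18096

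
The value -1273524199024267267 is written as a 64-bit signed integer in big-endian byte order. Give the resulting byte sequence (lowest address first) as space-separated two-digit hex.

Two's complement of -1273524199024267267 in 64 bits: 1273524199024267267 = 0x11AC7782F7B49003; invert → 0xEE53887D084B6FFC; add 1 → 0xEE53887D084B6FFD.
Split into bytes (most-significant first): EE 53 88 7D 08 4B 6F FD.
Big-endian stores the most-significant byte at the lowest address.
So the memory order matches the most-significant-first order: EE 53 88 7D 08 4B 6F FD.

EE 53 88 7D 08 4B 6F FD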